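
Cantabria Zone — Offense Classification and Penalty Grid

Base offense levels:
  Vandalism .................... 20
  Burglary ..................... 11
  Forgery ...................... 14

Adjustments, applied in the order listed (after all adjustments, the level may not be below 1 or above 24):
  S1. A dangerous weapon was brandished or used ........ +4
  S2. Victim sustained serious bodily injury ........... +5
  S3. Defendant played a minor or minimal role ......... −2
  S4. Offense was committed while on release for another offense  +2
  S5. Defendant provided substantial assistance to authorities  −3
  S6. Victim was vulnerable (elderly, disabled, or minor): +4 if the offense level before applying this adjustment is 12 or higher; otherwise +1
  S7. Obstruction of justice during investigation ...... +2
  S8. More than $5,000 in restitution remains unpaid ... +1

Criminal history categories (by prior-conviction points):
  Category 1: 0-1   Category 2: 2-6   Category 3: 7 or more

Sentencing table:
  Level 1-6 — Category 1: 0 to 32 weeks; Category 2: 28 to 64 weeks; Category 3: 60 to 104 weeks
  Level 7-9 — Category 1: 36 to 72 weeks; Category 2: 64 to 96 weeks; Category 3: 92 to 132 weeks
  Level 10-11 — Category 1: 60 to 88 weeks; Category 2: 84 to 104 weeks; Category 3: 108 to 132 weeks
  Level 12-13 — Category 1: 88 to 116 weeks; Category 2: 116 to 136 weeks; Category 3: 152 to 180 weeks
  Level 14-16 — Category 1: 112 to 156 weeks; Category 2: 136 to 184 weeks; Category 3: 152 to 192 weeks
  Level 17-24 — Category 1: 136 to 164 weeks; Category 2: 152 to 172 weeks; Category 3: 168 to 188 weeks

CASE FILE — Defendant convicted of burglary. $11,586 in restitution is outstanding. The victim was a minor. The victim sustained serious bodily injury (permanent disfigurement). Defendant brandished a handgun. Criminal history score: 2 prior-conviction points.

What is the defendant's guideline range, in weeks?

152-172 weeks

Base offense level for burglary: 11.
S1 applies: 11 + 4 = 15.
S2 applies: 15 + 5 = 20.
S3 does not apply.
S6 applies (level before this adjustment is 20 ≥ 12, so +4): 20 + 4 = 24.
S7 does not apply.
S8 applies: 24 + 1 = 25.
Level 25 exceeds the maximum of 24; capped at 24.
Final offense level: 24.
Criminal history: 2 prior points → Category 2 (2-6).
Level 24 falls in the 17-24 band.
Grid: Level 17-24 × Category 2 = 152-172 weeks.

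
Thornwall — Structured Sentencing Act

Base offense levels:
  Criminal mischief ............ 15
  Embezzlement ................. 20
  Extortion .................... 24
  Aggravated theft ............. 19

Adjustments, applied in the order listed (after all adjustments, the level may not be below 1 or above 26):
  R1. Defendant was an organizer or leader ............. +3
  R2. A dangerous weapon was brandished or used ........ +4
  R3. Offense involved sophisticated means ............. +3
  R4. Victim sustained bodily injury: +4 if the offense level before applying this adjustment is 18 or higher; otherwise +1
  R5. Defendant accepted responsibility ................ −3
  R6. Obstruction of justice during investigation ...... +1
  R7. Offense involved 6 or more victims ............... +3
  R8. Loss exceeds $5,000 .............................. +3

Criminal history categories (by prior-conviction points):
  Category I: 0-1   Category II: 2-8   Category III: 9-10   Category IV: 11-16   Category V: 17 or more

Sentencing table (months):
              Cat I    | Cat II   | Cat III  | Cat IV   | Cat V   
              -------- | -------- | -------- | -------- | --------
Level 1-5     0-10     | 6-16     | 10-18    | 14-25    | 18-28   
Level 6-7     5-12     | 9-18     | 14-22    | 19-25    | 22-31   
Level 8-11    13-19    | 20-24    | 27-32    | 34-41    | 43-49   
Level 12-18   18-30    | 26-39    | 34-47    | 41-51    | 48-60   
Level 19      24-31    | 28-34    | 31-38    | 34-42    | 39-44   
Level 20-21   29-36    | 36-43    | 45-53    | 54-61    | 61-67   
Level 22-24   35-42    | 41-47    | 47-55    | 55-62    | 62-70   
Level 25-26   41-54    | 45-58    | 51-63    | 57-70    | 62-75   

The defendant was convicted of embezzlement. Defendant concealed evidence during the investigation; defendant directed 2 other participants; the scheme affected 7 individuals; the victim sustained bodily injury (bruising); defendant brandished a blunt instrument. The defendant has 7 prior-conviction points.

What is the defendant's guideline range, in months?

45-58 months

Base offense level for embezzlement: 20.
R1 applies: 20 + 3 = 23.
R2 applies: 23 + 4 = 27.
R4 applies (level before this adjustment is 27 ≥ 18, so +4): 27 + 4 = 31.
R6 applies: 31 + 1 = 32.
R7 applies: 32 + 3 = 35.
R8 does not apply.
Level 35 exceeds the maximum of 26; capped at 26.
Final offense level: 26.
Criminal history: 7 prior points → Category II (2-8).
Level 26 falls in the 25-26 band.
Grid: Level 25-26 × Category II = 45-58 months.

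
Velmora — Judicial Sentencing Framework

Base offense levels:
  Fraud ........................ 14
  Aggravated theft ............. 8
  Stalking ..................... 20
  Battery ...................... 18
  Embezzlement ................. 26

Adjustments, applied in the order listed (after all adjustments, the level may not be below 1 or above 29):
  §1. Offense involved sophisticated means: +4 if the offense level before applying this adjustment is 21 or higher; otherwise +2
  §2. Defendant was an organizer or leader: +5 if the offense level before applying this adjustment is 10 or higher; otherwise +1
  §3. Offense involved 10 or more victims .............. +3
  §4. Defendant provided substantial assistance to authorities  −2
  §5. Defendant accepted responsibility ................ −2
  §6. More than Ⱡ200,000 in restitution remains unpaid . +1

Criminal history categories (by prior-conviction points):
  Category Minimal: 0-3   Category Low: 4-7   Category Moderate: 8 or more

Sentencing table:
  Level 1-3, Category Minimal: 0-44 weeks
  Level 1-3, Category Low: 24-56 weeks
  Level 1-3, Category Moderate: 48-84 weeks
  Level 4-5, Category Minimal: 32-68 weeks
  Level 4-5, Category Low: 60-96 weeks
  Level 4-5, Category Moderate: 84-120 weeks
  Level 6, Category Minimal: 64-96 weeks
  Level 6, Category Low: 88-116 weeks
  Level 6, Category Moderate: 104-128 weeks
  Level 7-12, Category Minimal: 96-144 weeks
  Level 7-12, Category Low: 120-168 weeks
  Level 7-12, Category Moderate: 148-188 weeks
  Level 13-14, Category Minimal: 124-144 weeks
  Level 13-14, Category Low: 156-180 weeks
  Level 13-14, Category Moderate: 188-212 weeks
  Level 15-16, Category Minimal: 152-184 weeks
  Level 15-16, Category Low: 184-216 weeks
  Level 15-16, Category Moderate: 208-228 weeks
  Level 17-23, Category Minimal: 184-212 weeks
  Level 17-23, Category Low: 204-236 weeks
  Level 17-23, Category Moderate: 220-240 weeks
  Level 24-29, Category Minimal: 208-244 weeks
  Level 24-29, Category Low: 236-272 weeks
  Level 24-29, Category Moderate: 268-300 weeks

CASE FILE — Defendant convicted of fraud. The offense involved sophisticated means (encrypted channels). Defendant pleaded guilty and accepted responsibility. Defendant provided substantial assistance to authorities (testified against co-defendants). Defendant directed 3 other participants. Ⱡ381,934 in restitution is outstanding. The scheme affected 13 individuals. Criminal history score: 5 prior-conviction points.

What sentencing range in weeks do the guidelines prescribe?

204-236 weeks

Base offense level for fraud: 14.
§1 applies (level before this adjustment is 14 < 21, so +2): 14 + 2 = 16.
§2 applies (level before this adjustment is 16 ≥ 10, so +5): 16 + 5 = 21.
§3 applies: 21 + 3 = 24.
§4 applies: 24 − 2 = 22.
§5 applies: 22 − 2 = 20.
§6 applies: 20 + 1 = 21.
Final offense level: 21.
Criminal history: 5 prior points → Category Low (4-7).
Level 21 falls in the 17-23 band.
Grid: Level 17-23 × Category Low = 204-236 weeks.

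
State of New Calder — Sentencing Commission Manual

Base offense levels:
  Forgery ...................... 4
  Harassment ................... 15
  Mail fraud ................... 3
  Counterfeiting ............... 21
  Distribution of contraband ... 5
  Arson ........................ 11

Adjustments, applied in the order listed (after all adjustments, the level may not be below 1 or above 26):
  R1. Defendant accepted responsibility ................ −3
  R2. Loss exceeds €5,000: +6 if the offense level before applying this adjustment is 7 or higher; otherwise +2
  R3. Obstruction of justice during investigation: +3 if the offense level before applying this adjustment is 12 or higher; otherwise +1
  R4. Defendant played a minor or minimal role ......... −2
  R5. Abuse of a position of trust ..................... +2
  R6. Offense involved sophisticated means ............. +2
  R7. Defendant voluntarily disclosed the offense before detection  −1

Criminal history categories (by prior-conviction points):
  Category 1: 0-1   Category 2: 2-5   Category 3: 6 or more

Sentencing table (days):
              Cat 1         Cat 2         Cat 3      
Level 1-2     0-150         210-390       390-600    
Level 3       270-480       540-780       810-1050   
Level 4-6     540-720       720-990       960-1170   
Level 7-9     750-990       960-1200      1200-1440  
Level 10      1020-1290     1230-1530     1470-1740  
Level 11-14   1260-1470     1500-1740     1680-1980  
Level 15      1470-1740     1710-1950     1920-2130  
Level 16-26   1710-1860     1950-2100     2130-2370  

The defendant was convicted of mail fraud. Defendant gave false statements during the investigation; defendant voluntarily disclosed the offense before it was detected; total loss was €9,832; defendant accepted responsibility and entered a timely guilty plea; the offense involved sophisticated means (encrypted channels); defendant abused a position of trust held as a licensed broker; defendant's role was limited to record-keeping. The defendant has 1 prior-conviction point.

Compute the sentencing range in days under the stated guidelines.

540-720 days

Base offense level for mail fraud: 3.
R1 applies: 3 − 3 = 0.
R2 applies (level before this adjustment is 0 < 7, so +2): 0 + 2 = 2.
R3 applies (level before this adjustment is 2 < 12, so +1): 2 + 1 = 3.
R4 applies: 3 − 2 = 1.
R5 applies: 1 + 2 = 3.
R6 applies: 3 + 2 = 5.
R7 applies: 5 − 1 = 4.
Final offense level: 4.
Criminal history: 1 prior point → Category 1 (0-1).
Level 4 falls in the 4-6 band.
Grid: Level 4-6 × Category 1 = 540-720 days.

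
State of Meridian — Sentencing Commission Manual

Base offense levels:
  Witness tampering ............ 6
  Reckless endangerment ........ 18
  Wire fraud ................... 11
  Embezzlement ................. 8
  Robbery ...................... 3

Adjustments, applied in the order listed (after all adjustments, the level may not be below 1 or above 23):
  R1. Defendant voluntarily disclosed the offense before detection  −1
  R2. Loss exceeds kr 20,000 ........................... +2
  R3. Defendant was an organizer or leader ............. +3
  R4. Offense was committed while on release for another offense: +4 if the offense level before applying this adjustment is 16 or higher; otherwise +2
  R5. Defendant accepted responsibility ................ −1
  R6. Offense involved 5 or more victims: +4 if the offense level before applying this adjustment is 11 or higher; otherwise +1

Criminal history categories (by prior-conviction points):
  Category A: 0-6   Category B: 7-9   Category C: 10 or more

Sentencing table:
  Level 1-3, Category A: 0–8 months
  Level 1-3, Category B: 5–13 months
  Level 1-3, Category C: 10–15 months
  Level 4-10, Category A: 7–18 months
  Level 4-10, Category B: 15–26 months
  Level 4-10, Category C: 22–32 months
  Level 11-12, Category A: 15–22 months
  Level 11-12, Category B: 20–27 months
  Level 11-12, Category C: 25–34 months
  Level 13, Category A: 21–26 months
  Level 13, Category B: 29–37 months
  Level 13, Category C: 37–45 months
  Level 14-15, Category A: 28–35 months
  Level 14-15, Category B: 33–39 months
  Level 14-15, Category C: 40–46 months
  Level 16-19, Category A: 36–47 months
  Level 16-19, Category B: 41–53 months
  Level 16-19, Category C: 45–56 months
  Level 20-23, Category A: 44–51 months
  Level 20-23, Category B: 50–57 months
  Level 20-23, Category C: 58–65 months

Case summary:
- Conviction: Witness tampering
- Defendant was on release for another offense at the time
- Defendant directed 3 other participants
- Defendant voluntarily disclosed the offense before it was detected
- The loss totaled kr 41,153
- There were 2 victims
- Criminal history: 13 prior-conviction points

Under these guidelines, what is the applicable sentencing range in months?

Base offense level for witness tampering: 6.
R1 applies: 6 − 1 = 5.
R2 applies: 5 + 2 = 7.
R3 applies: 7 + 3 = 10.
R4 applies (level before this adjustment is 10 < 16, so +2): 10 + 2 = 12.
R6 does not apply.
Final offense level: 12.
Criminal history: 13 prior points → Category C (10+).
Level 12 falls in the 11-12 band.
Grid: Level 11-12 × Category C = 25-34 months.

25-34 months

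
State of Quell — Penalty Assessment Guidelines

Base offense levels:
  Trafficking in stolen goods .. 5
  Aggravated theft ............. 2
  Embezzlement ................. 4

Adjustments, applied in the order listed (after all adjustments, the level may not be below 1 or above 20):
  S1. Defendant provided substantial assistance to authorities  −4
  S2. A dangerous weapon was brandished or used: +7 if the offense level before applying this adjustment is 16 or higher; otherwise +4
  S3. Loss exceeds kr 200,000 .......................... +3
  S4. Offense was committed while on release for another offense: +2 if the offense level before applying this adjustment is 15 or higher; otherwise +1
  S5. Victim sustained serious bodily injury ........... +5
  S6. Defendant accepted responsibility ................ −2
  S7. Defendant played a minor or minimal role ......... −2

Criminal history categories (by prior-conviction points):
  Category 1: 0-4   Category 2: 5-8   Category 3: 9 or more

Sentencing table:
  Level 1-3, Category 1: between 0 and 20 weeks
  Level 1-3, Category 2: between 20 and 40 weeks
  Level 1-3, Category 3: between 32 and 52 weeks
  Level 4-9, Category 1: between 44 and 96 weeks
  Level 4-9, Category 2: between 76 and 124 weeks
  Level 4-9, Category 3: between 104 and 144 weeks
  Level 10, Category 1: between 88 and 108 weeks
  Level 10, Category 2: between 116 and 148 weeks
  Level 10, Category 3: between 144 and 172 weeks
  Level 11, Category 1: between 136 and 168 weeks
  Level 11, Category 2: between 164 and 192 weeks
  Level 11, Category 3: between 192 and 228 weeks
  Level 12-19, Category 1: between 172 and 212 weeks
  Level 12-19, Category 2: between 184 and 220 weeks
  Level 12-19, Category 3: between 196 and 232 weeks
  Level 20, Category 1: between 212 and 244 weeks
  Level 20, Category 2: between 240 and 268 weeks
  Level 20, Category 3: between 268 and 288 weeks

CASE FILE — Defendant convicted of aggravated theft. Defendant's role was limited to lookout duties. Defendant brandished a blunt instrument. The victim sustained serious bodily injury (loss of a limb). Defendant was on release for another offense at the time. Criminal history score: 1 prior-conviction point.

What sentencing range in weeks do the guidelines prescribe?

Base offense level for aggravated theft: 2.
S2 applies (level before this adjustment is 2 < 16, so +4): 2 + 4 = 6.
S3 does not apply.
S4 applies (level before this adjustment is 6 < 15, so +1): 6 + 1 = 7.
S5 applies: 7 + 5 = 12.
S6 does not apply.
S7 applies: 12 − 2 = 10.
Final offense level: 10.
Criminal history: 1 prior point → Category 1 (0-4).
Level 10 falls in the 10 band.
Grid: Level 10 × Category 1 = 88-108 weeks.

88-108 weeks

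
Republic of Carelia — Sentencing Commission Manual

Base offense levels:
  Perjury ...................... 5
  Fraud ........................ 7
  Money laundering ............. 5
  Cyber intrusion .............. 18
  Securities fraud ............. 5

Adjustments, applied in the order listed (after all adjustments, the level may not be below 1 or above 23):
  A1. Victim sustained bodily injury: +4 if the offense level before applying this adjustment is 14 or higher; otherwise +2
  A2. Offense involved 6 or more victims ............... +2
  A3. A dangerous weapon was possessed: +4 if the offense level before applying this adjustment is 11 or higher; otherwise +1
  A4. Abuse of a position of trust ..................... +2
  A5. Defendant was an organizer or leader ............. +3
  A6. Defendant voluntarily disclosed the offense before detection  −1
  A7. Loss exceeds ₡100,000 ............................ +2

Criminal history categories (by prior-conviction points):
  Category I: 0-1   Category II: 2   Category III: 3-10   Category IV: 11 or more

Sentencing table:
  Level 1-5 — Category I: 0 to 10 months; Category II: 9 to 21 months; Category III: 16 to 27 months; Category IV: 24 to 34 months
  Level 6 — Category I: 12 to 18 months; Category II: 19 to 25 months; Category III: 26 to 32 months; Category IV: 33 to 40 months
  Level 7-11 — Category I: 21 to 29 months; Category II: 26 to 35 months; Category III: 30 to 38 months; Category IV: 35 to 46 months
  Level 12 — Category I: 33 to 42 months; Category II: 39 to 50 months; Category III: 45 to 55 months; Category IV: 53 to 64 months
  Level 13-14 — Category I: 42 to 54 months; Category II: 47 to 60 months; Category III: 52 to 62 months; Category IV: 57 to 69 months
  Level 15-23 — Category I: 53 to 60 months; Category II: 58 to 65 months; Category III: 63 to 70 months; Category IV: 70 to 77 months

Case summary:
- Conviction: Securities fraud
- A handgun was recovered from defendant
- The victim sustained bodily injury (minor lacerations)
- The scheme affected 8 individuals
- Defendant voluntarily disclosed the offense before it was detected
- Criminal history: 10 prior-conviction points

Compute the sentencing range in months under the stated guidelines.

30-38 months

Base offense level for securities fraud: 5.
A1 applies (level before this adjustment is 5 < 14, so +2): 5 + 2 = 7.
A2 applies: 7 + 2 = 9.
A3 applies (level before this adjustment is 9 < 11, so +1): 9 + 1 = 10.
A4 does not apply.
A6 applies: 10 − 1 = 9.
A7 does not apply.
Final offense level: 9.
Criminal history: 10 prior points → Category III (3-10).
Level 9 falls in the 7-11 band.
Grid: Level 7-11 × Category III = 30-38 months.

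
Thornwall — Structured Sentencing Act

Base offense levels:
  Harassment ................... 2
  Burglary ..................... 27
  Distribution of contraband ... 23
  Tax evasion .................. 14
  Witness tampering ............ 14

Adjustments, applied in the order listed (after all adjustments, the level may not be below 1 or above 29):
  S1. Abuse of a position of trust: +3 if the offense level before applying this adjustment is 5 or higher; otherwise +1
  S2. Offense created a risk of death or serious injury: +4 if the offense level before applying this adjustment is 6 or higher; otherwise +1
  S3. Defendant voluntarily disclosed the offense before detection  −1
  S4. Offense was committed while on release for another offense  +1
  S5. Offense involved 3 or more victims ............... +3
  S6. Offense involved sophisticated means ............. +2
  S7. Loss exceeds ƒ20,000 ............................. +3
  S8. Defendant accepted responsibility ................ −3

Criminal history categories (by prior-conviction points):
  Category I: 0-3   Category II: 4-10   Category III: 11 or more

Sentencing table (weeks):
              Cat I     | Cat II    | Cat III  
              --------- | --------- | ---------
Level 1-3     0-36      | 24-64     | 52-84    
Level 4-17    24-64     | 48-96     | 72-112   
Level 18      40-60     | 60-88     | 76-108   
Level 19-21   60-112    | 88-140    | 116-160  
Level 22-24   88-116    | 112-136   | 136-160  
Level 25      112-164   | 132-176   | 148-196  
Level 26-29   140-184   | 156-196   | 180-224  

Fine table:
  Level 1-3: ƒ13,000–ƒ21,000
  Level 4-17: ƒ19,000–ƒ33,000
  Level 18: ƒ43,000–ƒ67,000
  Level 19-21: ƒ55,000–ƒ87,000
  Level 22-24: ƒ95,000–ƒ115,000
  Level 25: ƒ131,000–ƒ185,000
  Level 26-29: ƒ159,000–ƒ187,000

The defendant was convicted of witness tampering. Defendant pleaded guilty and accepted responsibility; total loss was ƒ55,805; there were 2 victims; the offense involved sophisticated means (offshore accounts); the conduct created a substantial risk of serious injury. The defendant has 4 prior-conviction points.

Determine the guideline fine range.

Base offense level for witness tampering: 14.
S2 applies (level before this adjustment is 14 ≥ 6, so +4): 14 + 4 = 18.
S3 does not apply.
S4 does not apply.
S5 does not apply.
S6 applies: 18 + 2 = 20.
S7 applies: 20 + 3 = 23.
S8 applies: 23 − 3 = 20.
Final offense level: 20.
Level 20 falls in the 19-21 band.
Fine table: Level 19-21 → ƒ55,000–ƒ87,000.

ƒ55,000–ƒ87,000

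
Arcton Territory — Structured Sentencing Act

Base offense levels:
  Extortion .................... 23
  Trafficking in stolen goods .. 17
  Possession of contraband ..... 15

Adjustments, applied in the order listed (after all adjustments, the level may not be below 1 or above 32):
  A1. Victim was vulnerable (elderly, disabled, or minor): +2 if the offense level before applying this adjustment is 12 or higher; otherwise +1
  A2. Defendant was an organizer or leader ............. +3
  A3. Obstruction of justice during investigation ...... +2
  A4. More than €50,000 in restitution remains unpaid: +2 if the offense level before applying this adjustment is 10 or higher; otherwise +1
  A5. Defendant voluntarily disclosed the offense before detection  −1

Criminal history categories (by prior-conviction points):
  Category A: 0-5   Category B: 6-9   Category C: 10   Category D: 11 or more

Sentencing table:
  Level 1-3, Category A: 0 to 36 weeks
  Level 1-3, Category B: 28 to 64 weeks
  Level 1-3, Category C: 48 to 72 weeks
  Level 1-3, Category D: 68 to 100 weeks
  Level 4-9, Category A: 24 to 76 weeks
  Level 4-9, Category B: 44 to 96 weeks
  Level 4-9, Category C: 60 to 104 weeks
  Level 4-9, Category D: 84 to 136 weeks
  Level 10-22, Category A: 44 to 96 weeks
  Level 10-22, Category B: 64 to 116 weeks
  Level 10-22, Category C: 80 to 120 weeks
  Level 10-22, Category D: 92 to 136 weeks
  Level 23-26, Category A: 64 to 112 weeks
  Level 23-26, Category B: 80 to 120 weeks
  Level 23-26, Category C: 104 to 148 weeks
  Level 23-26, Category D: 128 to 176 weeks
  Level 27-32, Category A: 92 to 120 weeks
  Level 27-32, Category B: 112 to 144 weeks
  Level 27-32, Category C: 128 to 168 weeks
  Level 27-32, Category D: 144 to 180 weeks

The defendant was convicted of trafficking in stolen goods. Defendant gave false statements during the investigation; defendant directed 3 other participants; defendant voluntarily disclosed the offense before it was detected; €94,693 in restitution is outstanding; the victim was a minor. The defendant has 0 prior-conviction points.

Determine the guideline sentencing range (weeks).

Base offense level for trafficking in stolen goods: 17.
A1 applies (level before this adjustment is 17 ≥ 12, so +2): 17 + 2 = 19.
A2 applies: 19 + 3 = 22.
A3 applies: 22 + 2 = 24.
A4 applies (level before this adjustment is 24 ≥ 10, so +2): 24 + 2 = 26.
A5 applies: 26 − 1 = 25.
Final offense level: 25.
Criminal history: 0 prior points → Category A (0-5).
Level 25 falls in the 23-26 band.
Grid: Level 23-26 × Category A = 64-112 weeks.

64-112 weeks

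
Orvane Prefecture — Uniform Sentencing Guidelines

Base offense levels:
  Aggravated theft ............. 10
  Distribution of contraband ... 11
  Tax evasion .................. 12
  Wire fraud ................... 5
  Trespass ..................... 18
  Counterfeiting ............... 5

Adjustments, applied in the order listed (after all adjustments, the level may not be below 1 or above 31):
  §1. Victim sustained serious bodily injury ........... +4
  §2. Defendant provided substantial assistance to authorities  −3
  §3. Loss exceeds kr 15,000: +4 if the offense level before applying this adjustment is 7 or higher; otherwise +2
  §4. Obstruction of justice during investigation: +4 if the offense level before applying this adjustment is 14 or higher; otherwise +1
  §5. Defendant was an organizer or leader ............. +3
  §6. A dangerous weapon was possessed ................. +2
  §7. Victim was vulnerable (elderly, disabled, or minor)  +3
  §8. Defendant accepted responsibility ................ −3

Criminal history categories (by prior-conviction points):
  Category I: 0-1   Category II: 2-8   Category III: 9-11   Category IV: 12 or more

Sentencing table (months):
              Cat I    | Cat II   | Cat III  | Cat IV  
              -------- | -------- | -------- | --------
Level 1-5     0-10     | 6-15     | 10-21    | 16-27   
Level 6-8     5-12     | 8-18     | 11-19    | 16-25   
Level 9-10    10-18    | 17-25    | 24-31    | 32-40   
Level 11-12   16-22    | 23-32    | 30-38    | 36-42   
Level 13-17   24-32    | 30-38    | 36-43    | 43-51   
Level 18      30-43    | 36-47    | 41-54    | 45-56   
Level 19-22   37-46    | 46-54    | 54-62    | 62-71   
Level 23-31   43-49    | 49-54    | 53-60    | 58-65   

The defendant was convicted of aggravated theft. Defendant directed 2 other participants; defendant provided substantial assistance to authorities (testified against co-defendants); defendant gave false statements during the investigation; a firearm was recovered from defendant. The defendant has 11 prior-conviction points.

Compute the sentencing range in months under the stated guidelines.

36-43 months

Base offense level for aggravated theft: 10.
§2 applies: 10 − 3 = 7.
§3 does not apply.
§4 applies (level before this adjustment is 7 < 14, so +1): 7 + 1 = 8.
§5 applies: 8 + 3 = 11.
§6 applies: 11 + 2 = 13.
§7 does not apply.
Final offense level: 13.
Criminal history: 11 prior points → Category III (9-11).
Level 13 falls in the 13-17 band.
Grid: Level 13-17 × Category III = 36-43 months.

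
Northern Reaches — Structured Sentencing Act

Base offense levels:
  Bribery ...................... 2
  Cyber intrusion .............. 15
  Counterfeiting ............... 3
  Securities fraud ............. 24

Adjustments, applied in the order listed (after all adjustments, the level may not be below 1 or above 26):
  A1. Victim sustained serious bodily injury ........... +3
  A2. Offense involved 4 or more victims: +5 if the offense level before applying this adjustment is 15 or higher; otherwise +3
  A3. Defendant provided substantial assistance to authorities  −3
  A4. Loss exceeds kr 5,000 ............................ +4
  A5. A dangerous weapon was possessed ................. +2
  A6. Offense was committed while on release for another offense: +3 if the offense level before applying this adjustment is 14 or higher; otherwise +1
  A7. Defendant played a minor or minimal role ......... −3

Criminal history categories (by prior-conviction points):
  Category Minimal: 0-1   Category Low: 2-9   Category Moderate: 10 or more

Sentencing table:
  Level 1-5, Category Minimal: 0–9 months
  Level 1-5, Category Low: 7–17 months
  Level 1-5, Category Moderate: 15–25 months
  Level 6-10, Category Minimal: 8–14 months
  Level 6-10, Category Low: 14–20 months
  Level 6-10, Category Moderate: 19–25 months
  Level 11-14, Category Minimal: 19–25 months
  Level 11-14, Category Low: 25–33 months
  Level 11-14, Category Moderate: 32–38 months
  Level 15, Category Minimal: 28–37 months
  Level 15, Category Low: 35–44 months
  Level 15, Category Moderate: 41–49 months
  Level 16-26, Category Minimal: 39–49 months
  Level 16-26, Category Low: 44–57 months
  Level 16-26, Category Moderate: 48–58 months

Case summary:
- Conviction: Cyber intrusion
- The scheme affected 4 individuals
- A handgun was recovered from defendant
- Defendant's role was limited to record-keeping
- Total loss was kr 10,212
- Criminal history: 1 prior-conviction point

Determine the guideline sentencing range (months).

39-49 months

Base offense level for cyber intrusion: 15.
A2 applies (level before this adjustment is 15 ≥ 15, so +5): 15 + 5 = 20.
A4 applies: 20 + 4 = 24.
A5 applies: 24 + 2 = 26.
A6 does not apply.
A7 applies: 26 − 3 = 23.
Final offense level: 23.
Criminal history: 1 prior point → Category Minimal (0-1).
Level 23 falls in the 16-26 band.
Grid: Level 16-26 × Category Minimal = 39-49 months.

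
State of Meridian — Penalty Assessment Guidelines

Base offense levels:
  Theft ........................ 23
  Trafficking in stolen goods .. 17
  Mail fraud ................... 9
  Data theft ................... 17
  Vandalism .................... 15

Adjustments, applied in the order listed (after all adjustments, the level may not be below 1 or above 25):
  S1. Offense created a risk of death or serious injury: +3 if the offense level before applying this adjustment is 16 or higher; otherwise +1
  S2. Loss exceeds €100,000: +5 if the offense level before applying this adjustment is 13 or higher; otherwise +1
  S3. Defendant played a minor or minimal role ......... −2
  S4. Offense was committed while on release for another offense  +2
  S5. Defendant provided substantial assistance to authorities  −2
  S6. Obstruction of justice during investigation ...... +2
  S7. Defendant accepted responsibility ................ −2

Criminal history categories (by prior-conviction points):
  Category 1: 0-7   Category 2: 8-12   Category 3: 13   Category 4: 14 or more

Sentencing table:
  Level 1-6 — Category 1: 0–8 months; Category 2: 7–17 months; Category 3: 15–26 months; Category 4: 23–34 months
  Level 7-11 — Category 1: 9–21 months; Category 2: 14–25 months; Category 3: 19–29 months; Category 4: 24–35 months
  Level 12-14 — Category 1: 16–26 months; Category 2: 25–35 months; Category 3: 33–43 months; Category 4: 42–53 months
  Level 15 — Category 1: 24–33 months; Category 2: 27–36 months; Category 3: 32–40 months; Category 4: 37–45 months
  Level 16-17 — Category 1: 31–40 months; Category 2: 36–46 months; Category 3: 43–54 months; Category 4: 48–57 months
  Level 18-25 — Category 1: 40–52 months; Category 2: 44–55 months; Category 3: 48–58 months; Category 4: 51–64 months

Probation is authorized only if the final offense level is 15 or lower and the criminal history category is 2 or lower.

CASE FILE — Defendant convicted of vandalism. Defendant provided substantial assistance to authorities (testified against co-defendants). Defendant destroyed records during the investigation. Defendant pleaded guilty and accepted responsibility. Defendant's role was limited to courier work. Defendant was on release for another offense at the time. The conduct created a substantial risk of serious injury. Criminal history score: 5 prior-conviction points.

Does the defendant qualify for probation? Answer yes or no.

Base offense level for vandalism: 15.
S1 applies (level before this adjustment is 15 < 16, so +1): 15 + 1 = 16.
S3 applies: 16 − 2 = 14.
S4 applies: 14 + 2 = 16.
S5 applies: 16 − 2 = 14.
S6 applies: 14 + 2 = 16.
S7 applies: 16 − 2 = 14.
Final offense level: 14.
Criminal history: 5 prior points → Category 1 (0-7).
Level 14 falls in the 12-14 band.
Grid: Level 12-14 × Category 1 = 16-26 months.
Probation check: level 14 ≤ 15 and category 1 ≤ 2 → eligible.

Yes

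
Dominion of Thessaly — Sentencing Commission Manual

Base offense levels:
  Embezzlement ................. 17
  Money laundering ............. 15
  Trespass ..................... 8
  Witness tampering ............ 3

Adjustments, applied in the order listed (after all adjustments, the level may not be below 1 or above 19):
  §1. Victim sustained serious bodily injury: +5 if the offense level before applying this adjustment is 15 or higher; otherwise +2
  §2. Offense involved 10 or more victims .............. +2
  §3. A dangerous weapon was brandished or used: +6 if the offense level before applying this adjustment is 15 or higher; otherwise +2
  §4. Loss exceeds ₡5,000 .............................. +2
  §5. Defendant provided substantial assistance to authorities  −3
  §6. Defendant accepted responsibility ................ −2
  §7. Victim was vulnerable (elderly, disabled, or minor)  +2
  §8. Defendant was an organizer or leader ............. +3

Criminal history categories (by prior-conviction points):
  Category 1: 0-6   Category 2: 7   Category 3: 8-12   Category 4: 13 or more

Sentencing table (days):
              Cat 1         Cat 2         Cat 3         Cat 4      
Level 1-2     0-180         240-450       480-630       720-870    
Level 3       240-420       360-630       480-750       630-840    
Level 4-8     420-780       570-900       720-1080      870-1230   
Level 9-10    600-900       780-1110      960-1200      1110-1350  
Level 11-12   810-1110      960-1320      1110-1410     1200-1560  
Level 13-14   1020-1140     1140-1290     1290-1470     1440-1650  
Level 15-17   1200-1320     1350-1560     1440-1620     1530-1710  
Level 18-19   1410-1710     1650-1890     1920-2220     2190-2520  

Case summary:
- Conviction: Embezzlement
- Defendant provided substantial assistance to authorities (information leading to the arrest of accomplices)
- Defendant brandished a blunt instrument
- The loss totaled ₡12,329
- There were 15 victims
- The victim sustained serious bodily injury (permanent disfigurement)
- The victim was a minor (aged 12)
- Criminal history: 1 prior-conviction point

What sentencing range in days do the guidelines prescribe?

Base offense level for embezzlement: 17.
§1 applies (level before this adjustment is 17 ≥ 15, so +5): 17 + 5 = 22.
§2 applies: 22 + 2 = 24.
§3 applies (level before this adjustment is 24 ≥ 15, so +6): 24 + 6 = 30.
§4 applies: 30 + 2 = 32.
§5 applies: 32 − 3 = 29.
§6 does not apply.
§7 applies: 29 + 2 = 31.
Level 31 exceeds the maximum of 19; capped at 19.
Final offense level: 19.
Criminal history: 1 prior point → Category 1 (0-6).
Level 19 falls in the 18-19 band.
Grid: Level 18-19 × Category 1 = 1410-1710 days.

1410-1710 days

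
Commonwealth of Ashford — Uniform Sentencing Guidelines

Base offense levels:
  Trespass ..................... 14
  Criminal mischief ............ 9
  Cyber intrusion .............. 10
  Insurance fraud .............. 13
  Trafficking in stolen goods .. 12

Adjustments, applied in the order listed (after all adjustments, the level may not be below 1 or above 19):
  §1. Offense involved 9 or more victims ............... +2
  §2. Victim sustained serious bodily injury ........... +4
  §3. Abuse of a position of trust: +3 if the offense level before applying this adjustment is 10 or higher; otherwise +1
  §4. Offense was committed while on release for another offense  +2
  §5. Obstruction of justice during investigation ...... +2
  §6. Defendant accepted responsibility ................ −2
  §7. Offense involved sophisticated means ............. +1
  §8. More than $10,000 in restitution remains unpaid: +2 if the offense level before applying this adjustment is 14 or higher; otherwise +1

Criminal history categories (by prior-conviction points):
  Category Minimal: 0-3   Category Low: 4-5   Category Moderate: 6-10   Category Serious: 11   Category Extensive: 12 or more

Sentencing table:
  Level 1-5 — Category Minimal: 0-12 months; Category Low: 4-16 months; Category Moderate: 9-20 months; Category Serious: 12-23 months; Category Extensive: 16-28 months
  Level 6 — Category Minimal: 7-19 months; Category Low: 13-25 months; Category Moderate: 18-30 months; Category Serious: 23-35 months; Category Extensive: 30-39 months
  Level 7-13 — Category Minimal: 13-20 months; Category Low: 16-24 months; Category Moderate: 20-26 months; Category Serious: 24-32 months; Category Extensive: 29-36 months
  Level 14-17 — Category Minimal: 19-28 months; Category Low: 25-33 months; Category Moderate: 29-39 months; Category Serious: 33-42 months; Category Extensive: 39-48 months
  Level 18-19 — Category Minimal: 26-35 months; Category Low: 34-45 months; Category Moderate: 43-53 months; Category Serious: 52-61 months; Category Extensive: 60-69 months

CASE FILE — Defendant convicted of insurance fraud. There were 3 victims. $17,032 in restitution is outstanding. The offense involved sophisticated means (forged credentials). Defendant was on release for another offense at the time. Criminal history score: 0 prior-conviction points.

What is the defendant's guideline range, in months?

26-35 months

Base offense level for insurance fraud: 13.
§2 does not apply.
§4 applies: 13 + 2 = 15.
§6 does not apply.
§7 applies: 15 + 1 = 16.
§8 applies (level before this adjustment is 16 ≥ 14, so +2): 16 + 2 = 18.
Final offense level: 18.
Criminal history: 0 prior points → Category Minimal (0-3).
Level 18 falls in the 18-19 band.
Grid: Level 18-19 × Category Minimal = 26-35 months.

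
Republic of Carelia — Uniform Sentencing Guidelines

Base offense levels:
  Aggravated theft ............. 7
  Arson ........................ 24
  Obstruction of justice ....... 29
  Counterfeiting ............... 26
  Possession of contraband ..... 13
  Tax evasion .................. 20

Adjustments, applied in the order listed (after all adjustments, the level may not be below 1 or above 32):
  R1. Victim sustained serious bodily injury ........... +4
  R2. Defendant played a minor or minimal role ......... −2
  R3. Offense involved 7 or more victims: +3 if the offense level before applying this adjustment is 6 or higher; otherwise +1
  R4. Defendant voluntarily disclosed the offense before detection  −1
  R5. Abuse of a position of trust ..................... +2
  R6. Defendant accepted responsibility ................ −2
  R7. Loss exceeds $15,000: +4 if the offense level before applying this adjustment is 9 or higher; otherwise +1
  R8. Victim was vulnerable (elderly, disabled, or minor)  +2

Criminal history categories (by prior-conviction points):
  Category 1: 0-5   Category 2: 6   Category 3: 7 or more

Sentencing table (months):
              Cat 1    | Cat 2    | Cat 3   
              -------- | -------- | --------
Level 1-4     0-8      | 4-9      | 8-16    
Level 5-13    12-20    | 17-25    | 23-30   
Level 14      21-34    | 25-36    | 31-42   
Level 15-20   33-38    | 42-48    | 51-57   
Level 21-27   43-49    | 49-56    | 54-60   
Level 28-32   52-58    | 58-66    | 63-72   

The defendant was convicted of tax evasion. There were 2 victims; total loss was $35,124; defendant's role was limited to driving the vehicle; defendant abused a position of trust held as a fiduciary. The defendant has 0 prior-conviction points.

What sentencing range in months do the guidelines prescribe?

Base offense level for tax evasion: 20.
R1 does not apply.
R2 applies: 20 − 2 = 18.
R3 does not apply.
R4 does not apply.
R5 applies: 18 + 2 = 20.
R7 applies (level before this adjustment is 20 ≥ 9, so +4): 20 + 4 = 24.
Final offense level: 24.
Criminal history: 0 prior points → Category 1 (0-5).
Level 24 falls in the 21-27 band.
Grid: Level 21-27 × Category 1 = 43-49 months.

43-49 months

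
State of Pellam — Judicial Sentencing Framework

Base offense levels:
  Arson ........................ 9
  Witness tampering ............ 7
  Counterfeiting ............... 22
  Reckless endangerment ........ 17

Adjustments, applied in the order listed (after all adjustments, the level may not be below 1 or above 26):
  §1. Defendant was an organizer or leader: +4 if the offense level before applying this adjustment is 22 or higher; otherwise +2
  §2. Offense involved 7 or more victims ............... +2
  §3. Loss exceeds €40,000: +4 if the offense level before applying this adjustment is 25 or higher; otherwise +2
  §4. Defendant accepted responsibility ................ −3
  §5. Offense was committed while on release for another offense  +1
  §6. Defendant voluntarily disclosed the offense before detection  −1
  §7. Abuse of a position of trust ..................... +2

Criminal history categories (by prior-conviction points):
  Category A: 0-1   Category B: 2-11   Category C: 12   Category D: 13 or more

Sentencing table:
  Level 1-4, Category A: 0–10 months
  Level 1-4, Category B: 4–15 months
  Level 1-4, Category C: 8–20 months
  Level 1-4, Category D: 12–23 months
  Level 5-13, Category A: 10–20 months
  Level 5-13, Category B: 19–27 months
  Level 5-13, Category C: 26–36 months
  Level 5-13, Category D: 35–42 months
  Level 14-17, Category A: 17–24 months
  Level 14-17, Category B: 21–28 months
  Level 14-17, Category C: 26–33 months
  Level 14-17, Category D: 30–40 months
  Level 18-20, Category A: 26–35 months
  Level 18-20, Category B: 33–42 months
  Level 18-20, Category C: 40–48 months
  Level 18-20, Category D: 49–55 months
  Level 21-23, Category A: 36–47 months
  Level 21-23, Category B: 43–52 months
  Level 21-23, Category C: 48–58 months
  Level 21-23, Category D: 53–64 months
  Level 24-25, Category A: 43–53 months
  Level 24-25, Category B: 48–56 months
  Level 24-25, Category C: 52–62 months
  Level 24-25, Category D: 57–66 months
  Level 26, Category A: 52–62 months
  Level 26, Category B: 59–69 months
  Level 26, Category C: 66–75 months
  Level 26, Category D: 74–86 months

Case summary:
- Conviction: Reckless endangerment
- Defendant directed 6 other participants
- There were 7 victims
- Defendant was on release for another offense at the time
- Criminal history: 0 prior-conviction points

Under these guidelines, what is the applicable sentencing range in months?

Base offense level for reckless endangerment: 17.
§1 applies (level before this adjustment is 17 < 22, so +2): 17 + 2 = 19.
§2 applies: 19 + 2 = 21.
§3 does not apply.
§5 applies: 21 + 1 = 22.
§6 does not apply.
Final offense level: 22.
Criminal history: 0 prior points → Category A (0-1).
Level 22 falls in the 21-23 band.
Grid: Level 21-23 × Category A = 36-47 months.

36-47 months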